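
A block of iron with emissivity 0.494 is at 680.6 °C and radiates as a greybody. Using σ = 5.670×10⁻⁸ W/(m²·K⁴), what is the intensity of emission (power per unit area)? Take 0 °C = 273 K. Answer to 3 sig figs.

I ≈ 2.32×10⁴ W/m²

T = 680.6 °C + 273 = 953.6 K.
Stefan–Boltzmann: I = εσT⁴ = 0.494 × 5.670×10⁻⁸ × (953.6)⁴ = 2.32×10⁴ W/m².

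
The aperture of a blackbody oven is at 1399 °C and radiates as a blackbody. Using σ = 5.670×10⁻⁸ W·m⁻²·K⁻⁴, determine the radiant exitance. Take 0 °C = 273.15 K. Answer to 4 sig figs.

I ≈ 4.433×10⁵ W/m²

T = 1399 °C + 273.15 = 1672.15 K.
Stefan–Boltzmann: I = σT⁴ = 5.670×10⁻⁸ × (1672.15)⁴ = 4.433×10⁵ W/m².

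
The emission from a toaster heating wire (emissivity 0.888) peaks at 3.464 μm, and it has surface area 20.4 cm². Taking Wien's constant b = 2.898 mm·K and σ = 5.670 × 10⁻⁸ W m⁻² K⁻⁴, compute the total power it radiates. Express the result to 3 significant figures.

Wien's law: T = b/λ_max = 2.898×10⁻³/3.464×10⁻⁶ = 836.605 K.
Area A = 20.4 cm² = 2.04×10⁻³ m².
Then P = εσAT⁴ = 0.888×5.670×10⁻⁸×2.04×10⁻³×(836.605)⁴ = 50.3 W.

P ≈ 50.3 W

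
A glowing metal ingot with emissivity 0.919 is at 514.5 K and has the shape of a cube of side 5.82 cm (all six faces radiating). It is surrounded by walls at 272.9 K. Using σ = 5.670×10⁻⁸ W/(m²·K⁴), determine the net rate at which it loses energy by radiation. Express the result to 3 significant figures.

Area A = 6s² = 6×(0.0582 m)² = 0.0203234 m².
Net radiated power P_net = εσA(T⁴ − T₀⁴) = 0.919×5.670×10⁻⁸×0.0203234×(514.5⁴ − 272.9⁴).
T⁴ − T₀⁴ = 7.00715×10¹⁰ − 5.54644×10⁹ = 6.45251×10¹⁰ K⁴, so P_net = 68.3 W.

Net loss ≈ 68.3 W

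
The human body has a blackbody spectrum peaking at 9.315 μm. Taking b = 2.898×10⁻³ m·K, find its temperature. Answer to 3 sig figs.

T ≈ 311 K

Wien's law gives T = b/λ_max = (2.898×10⁻³ m·K)/(9.315×10⁻⁶ m) = 311 K.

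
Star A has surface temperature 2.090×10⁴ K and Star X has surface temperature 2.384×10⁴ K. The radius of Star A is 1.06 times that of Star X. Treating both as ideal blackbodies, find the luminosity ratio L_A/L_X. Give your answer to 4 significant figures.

L ∝ R²T⁴, so L_A/L_X = (R_A/R_X)²(T_A/T_X)⁴ = (1.06)² × (2.090×10⁴/2.384×10⁴)⁴ = 1.1236 × 0.590691 = 0.6637.

L_A/L_X ≈ 0.6637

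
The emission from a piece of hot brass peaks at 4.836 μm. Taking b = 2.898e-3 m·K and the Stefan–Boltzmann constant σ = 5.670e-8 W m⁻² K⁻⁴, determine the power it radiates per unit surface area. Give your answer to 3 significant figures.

I ≈ 7.31×10³ W/m²

Wien's law: T = b/λ_max = 2.898×10⁻³/4.836×10⁻⁶ = 599.256 K.
Then I = σT⁴ = 5.670×10⁻⁸×(599.256)⁴ = 7.31×10³ W/m².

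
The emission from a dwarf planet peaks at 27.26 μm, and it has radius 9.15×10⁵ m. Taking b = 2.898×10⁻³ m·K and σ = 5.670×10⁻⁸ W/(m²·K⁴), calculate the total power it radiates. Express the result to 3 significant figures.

P ≈ 7.62×10¹³ W

Wien's law: T = b/λ_max = 2.898×10⁻³/2.726×10⁻⁵ = 106.310 K.
Surface area A = 4πR² = 4π(9.15×10⁵ m)² = 1.05209×10¹³ m².
Then P = σAT⁴ = 5.670×10⁻⁸×1.05209×10¹³×(106.310)⁴ = 7.62×10¹³ W.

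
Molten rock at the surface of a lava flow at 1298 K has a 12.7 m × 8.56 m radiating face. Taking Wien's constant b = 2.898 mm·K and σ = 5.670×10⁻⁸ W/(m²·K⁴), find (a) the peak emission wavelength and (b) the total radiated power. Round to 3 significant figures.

(a) λ_max = b/T = 2.898×10⁻³/1298 = 2.233×10⁻⁶ m = 2.23 μm.
Area A = 12.7 × 8.56 = 108.712 m².
(b) P = σAT⁴ = 5.670×10⁻⁸×108.712×(1298)⁴ = 1.75×10⁷ W.

λ_max ≈ 2.23 μm; P ≈ 1.75×10⁷ W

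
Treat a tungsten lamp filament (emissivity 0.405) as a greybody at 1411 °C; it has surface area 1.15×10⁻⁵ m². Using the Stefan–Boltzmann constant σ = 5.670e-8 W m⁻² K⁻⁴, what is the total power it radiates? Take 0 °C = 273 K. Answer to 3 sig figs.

P ≈ 2.12 W

T = 1411 °C + 273 = 1684 K.
Area A = 1.15×10⁻⁵ m².
P = εσAT⁴ = 0.405 × 5.670×10⁻⁸ × 1.15×10⁻⁵ × (1684)⁴ = 2.12 W.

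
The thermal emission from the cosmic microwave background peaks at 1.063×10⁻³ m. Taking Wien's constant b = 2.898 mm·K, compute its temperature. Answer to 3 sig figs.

T ≈ 2.73 K

Wien's law gives T = b/λ_max = (2.898×10⁻³ m·K)/(1.063×10⁻³ m) = 2.73 K.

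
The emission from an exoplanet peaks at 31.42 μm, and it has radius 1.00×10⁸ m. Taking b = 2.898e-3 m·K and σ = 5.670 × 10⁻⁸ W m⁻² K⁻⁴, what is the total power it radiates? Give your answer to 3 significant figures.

P ≈ 5.16×10¹⁷ W

Wien's law: T = b/λ_max = 2.898×10⁻³/3.142×10⁻⁵ = 92.2342 K.
Surface area A = 4πR² = 4π(1.00×10⁸ m)² = 1.25664×10¹⁷ m².
Then P = σAT⁴ = 5.670×10⁻⁸×1.25664×10¹⁷×(92.2342)⁴ = 5.16×10¹⁷ W.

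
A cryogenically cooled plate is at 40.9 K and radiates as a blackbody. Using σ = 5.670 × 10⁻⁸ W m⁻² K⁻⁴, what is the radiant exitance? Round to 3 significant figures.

Stefan–Boltzmann: I = σT⁴ = 5.670×10⁻⁸ × (40.9)⁴ = 0.159 W/m².

I ≈ 0.159 W/m²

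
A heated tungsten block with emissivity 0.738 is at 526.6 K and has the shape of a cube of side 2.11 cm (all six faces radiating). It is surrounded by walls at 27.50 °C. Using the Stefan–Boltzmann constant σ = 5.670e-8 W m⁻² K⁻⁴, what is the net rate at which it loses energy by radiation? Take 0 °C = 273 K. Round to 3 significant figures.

Surroundings: T = 27.50 °C + 273 = 300.50 K.
Area A = 6s² = 6×(0.0211 m)² = 2.67126×10⁻³ m².
Net radiated power P_net = εσA(T⁴ − T₀⁴) = 0.738×5.670×10⁻⁸×2.67126×10⁻³×(526.6⁴ − 300.50⁴).
T⁴ − T₀⁴ = 7.68995×10¹⁰ − 8.15414×10⁹ = 6.87454×10¹⁰ K⁴, so P_net = 7.68 W.

Net loss ≈ 7.68 W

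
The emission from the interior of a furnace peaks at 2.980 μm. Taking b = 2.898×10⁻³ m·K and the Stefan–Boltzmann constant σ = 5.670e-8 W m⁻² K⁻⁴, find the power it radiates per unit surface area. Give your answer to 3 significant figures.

Wien's law: T = b/λ_max = 2.898×10⁻³/2.980×10⁻⁶ = 972.483 K.
Then I = σT⁴ = 5.670×10⁻⁸×(972.483)⁴ = 5.07×10⁴ W/m².

I ≈ 5.07×10⁴ W/m²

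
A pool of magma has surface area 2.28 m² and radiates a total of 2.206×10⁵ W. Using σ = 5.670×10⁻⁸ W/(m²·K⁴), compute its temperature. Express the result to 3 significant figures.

T ≈ 1.14×10³ K

Area A = 2.28 m².
P = σAT⁴ ⇒ T = (P/(σA))^(1/4) = (2.206×10⁵/(5.670×10⁻⁸×2.28))^(1/4) = 1.14×10³ K.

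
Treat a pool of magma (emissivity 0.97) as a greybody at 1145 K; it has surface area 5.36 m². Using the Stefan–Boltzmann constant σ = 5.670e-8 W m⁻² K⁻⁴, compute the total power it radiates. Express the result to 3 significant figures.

P ≈ 5.07×10⁵ W

Area A = 5.36 m².
P = εσAT⁴ = 0.97 × 5.670×10⁻⁸ × 5.36 × (1145)⁴ = 5.07×10⁵ W.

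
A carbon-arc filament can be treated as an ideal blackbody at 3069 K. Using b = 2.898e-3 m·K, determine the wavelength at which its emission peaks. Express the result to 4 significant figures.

λ_max ≈ 944.3 nm

Wien's displacement law: λ_max = b/T = (2.898×10⁻³ m·K)/(3069 K) = 9.4428×10⁻⁷ m.
That is 944.3 nm, in the infrared range.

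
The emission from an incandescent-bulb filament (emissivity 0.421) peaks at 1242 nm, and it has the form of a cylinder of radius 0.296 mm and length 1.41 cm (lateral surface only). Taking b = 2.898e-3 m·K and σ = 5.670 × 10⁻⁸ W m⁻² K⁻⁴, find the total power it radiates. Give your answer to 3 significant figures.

P ≈ 18.6 W

Wien's law: T = b/λ_max = 2.898×10⁻³/1.242×10⁻⁶ = 2333.33 K.
Lateral area A = 2πrL = 2π×2.96×10⁻⁴×0.0141 = 2.62235×10⁻⁵ m².
Then P = εσAT⁴ = 0.421×5.670×10⁻⁸×2.62235×10⁻⁵×(2333.33)⁴ = 18.6 W.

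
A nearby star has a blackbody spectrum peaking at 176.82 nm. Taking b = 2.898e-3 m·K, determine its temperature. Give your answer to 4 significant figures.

Wien's law gives T = b/λ_max = (2.898×10⁻³ m·K)/(1.7682×10⁻⁷ m) = 1.639×10⁴ K.

T ≈ 1.639×10⁴ K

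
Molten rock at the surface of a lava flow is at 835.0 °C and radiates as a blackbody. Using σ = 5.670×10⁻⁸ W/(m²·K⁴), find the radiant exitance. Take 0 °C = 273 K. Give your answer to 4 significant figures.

I ≈ 8.546×10⁴ W/m²

T = 835.0 °C + 273 = 1108.0 K.
Stefan–Boltzmann: I = σT⁴ = 5.670×10⁻⁸ × (1108.0)⁴ = 8.546×10⁴ W/m².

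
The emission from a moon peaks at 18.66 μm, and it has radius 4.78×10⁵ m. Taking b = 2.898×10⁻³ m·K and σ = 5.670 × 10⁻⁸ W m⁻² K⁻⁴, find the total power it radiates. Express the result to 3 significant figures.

Wien's law: T = b/λ_max = 2.898×10⁻³/1.866×10⁻⁵ = 155.305 K.
Surface area A = 4πR² = 4π(4.78×10⁵ m)² = 2.87121×10¹² m².
Then P = σAT⁴ = 5.670×10⁻⁸×2.87121×10¹²×(155.305)⁴ = 9.47×10¹³ W.

P ≈ 9.47×10¹³ W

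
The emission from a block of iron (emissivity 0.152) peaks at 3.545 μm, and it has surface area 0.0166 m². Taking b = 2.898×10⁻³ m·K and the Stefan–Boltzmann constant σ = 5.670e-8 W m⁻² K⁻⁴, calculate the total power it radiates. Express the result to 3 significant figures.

Wien's law: T = b/λ_max = 2.898×10⁻³/3.545×10⁻⁶ = 817.489 K.
Area A = 0.0166 m².
Then P = εσAT⁴ = 0.152×5.670×10⁻⁸×0.0166×(817.489)⁴ = 63.9 W.

P ≈ 63.9 W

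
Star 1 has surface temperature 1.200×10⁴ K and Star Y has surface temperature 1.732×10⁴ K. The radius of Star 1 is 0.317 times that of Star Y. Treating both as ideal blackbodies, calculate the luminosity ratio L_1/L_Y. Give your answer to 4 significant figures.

L_1/L_Y ≈ 0.02316

L ∝ R²T⁴, so L_1/L_Y = (R_1/R_Y)²(T_1/T_Y)⁴ = (0.317)² × (1.200×10⁴/1.732×10⁴)⁴ = 0.100489 × 0.230427 = 0.02316.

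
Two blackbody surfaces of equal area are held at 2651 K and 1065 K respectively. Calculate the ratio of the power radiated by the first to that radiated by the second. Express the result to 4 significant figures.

With equal areas, P₁/P₂ = (T₁/T₂)⁴ = (2651/1065)⁴ = 38.39.

P₁/P₂ ≈ 38.39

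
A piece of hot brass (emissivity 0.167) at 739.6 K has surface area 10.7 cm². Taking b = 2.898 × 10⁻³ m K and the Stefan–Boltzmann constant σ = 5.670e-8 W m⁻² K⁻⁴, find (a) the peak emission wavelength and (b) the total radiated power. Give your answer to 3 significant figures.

(a) λ_max = b/T = 2.898×10⁻³/739.6 = 3.918×10⁻⁶ m = 3.92 μm.
Area A = 10.7 cm² = 1.07×10⁻³ m².
(b) P = εσAT⁴ = 0.167×5.670×10⁻⁸×1.07×10⁻³×(739.6)⁴ = 3.03 W.

λ_max ≈ 3.92 μm; P ≈ 3.03 W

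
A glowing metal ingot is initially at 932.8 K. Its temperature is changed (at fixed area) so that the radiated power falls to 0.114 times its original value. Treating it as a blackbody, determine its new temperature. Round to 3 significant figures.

T₂ ≈ 542 K

P ∝ T⁴, so T₂/T₁ = (P₂/P₁)^(1/4) = (0.114)^(1/4) = 0.581067.
T₂ = 932.8 × 0.581067 = 542 K.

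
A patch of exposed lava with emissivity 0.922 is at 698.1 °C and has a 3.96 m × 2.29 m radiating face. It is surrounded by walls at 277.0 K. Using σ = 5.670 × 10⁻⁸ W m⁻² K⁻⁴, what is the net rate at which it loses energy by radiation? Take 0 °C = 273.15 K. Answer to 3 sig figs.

T = 698.1 °C + 273.15 = 971.25 K.
Area A = 3.96 × 2.29 = 9.0684 m².
Net radiated power P_net = εσA(T⁴ − T₀⁴) = 0.922×5.670×10⁻⁸×9.0684×(971.25⁴ − 277.0⁴).
T⁴ − T₀⁴ = 8.89865×10¹¹ − 5.88734×10⁹ = 8.83978×10¹¹ K⁴, so P_net = 4.19×10⁵ W.

Net loss ≈ 4.19×10⁵ W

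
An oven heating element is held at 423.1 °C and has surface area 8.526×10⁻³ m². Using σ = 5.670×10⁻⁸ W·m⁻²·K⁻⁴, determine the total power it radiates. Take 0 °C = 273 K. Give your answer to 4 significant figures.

T = 423.1 °C + 273 = 696.1 K.
Area A = 8.526×10⁻³ m².
P = σAT⁴ = 5.670×10⁻⁸ × 8.526×10⁻³ × (696.1)⁴ = 113.5 W.

P ≈ 113.5 W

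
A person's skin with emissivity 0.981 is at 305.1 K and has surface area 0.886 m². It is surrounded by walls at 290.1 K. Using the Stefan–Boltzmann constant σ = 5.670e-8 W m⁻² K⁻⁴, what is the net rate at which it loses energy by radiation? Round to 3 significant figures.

Area A = 0.886 m².
Net radiated power P_net = εσA(T⁴ − T₀⁴) = 0.981×5.670×10⁻⁸×0.886×(305.1⁴ − 290.1⁴).
T⁴ − T₀⁴ = 8.66501×10⁹ − 7.08257×10⁹ = 1.58244×10⁹ K⁴, so P_net = 78.0 W.

Net loss ≈ 78.0 W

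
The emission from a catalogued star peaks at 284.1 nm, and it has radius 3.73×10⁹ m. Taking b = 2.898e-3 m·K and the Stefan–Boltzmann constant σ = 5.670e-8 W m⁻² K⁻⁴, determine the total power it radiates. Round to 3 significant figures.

Wien's law: T = b/λ_max = 2.898×10⁻³/2.841×10⁻⁷ = 10200.6 K.
Surface area A = 4πR² = 4π(3.73×10⁹ m)² = 1.74835×10²⁰ m².
Then P = σAT⁴ = 5.670×10⁻⁸×1.74835×10²⁰×(10200.6)⁴ = 1.07×10²⁹ W.

P ≈ 1.07×10²⁹ W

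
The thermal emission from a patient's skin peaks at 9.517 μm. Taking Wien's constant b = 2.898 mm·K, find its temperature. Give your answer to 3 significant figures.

T ≈ 305 K

Wien's law gives T = b/λ_max = (2.898×10⁻³ m·K)/(9.517×10⁻⁶ m) = 305 K.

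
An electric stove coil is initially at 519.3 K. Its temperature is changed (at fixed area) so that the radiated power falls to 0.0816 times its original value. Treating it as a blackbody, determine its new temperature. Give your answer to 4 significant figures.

P ∝ T⁴, so T₂/T₁ = (P₂/P₁)^(1/4) = (0.0816)^(1/4) = 0.534469.
T₂ = 519.3 × 0.534469 = 277.5 K.

T₂ ≈ 277.5 K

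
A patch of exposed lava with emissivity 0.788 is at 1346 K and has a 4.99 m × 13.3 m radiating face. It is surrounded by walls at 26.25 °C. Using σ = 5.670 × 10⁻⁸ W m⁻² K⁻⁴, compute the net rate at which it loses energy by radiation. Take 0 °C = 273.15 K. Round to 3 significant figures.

Surroundings: T = 26.25 °C + 273.15 = 299.40 K.
Area A = 4.99 × 13.3 = 66.367 m².
Net radiated power P_net = εσA(T⁴ − T₀⁴) = 0.788×5.670×10⁻⁸×66.367×(1346⁴ − 299.40⁴).
T⁴ − T₀⁴ = 3.28231×10¹² − 8.03539×10⁹ = 3.27427×10¹² K⁴, so P_net = 9.71×10⁶ W.

Net loss ≈ 9.71×10⁶ W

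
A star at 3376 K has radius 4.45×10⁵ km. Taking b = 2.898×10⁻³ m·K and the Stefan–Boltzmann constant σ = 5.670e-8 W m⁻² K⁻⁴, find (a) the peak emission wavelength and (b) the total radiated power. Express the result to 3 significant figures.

λ_max ≈ 858 nm; P ≈ 1.83×10²⁵ W

(a) λ_max = b/T = 2.898×10⁻³/3376 = 8.584×10⁻⁷ m = 858 nm.
Surface area A = 4πR² = 4π(4.45×10⁸ m)² = 2.48846×10¹⁸ m².
(b) P = σAT⁴ = 5.670×10⁻⁸×2.48846×10¹⁸×(3376)⁴ = 1.83×10²⁵ W.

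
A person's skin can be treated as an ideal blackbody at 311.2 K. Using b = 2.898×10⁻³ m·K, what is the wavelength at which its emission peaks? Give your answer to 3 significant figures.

λ_max ≈ 9.31 μm

Wien's displacement law: λ_max = b/T = (2.898×10⁻³ m·K)/(311.2 K) = 9.312×10⁻⁶ m.
That is 9.31 μm, in the infrared range.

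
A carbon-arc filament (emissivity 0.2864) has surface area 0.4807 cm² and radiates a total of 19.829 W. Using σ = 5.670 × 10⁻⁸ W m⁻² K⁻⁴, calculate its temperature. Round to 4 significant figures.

T ≈ 2245 K

Area A = 0.4807 cm² = 4.807×10⁻⁵ m².
P = εσAT⁴ ⇒ T = (P/(εσA))^(1/4) = (19.829/(0.2864×5.670×10⁻⁸×4.807×10⁻⁵))^(1/4) = 2245 K.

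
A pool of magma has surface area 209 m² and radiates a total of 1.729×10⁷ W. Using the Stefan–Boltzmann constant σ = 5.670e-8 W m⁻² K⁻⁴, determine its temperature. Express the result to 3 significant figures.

Area A = 209 m².
P = σAT⁴ ⇒ T = (P/(σA))^(1/4) = (1.729×10⁷/(5.670×10⁻⁸×209))^(1/4) = 1.10×10³ K.

T ≈ 1.10×10³ K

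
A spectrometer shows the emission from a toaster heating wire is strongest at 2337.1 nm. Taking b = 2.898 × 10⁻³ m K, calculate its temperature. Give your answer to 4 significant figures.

T ≈ 1240 K

Wien's law gives T = b/λ_max = (2.898×10⁻³ m·K)/(2.3371×10⁻⁶ m) = 1240 K.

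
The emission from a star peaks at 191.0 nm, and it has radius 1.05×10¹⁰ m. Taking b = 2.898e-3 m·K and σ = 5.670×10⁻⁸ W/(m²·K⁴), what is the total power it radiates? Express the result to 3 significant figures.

P ≈ 4.16×10³⁰ W

Wien's law: T = b/λ_max = 2.898×10⁻³/1.910×10⁻⁷ = 15172.8 K.
Surface area A = 4πR² = 4π(1.05×10¹⁰ m)² = 1.38544×10²¹ m².
Then P = σAT⁴ = 5.670×10⁻⁸×1.38544×10²¹×(15172.8)⁴ = 4.16×10³⁰ W.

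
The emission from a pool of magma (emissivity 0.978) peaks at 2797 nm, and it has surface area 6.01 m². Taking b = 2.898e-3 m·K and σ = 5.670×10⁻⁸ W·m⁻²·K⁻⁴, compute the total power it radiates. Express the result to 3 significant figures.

P ≈ 3.84×10⁵ W

Wien's law: T = b/λ_max = 2.898×10⁻³/2.797×10⁻⁶ = 1036.11 K.
Area A = 6.01 m².
Then P = εσAT⁴ = 0.978×5.670×10⁻⁸×6.01×(1036.11)⁴ = 3.84×10⁵ W.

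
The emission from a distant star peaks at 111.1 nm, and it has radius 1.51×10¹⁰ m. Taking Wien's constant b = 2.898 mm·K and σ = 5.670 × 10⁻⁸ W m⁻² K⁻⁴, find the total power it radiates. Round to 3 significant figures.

P ≈ 7.52×10³¹ W

Wien's law: T = b/λ_max = 2.898×10⁻³/1.111×10⁻⁷ = 26084.6 K.
Surface area A = 4πR² = 4π(1.51×10¹⁰ m)² = 2.86526×10²¹ m².
Then P = σAT⁴ = 5.670×10⁻⁸×2.86526×10²¹×(26084.6)⁴ = 7.52×10³¹ W.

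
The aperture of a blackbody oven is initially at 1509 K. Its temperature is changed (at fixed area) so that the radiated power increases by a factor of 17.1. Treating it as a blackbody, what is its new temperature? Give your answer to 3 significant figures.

P ∝ T⁴, so T₂/T₁ = (P₂/P₁)^(1/4) = (17.1)^(1/4) = 2.03352.
T₂ = 1509 × 2.03352 = 3.07×10³ K.

T₂ ≈ 3.07×10³ K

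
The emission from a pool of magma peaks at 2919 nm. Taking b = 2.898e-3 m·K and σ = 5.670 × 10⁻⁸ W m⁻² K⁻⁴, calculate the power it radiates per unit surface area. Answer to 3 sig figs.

I ≈ 5.51×10⁴ W/m²

Wien's law: T = b/λ_max = 2.898×10⁻³/2.919×10⁻⁶ = 992.806 K.
Then I = σT⁴ = 5.670×10⁻⁸×(992.806)⁴ = 5.51×10⁴ W/m².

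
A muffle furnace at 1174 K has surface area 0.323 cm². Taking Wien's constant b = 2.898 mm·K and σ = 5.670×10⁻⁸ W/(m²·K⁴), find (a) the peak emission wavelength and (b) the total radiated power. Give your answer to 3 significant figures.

(a) λ_max = b/T = 2.898×10⁻³/1174 = 2.468×10⁻⁶ m = 2.47 μm.
Area A = 0.323 cm² = 3.23×10⁻⁵ m².
(b) P = σAT⁴ = 5.670×10⁻⁸×3.23×10⁻⁵×(1174)⁴ = 3.48 W.

λ_max ≈ 2.47 μm; P ≈ 3.48 W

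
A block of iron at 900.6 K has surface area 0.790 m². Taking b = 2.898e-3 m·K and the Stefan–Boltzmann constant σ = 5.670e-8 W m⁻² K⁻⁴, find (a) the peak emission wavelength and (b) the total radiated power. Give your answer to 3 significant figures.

(a) λ_max = b/T = 2.898×10⁻³/900.6 = 3.218×10⁻⁶ m = 3.22 μm.
Area A = 0.790 m².
(b) P = σAT⁴ = 5.670×10⁻⁸×0.790×(900.6)⁴ = 2.95×10⁴ W.

λ_max ≈ 3.22 μm; P ≈ 2.95×10⁴ W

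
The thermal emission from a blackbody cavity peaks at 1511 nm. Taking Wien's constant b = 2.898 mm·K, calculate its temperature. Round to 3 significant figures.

T ≈ 1.92×10³ K

Wien's law gives T = b/λ_max = (2.898×10⁻³ m·K)/(1.511×10⁻⁶ m) = 1.92×10³ K.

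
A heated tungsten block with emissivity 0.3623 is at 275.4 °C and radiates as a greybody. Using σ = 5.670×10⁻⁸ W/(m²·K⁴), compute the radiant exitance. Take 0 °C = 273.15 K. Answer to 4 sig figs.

T = 275.4 °C + 273.15 = 548.55 K.
Stefan–Boltzmann: I = εσT⁴ = 0.3623 × 5.670×10⁻⁸ × (548.55)⁴ = 1860 W/m².

I ≈ 1860 W/m²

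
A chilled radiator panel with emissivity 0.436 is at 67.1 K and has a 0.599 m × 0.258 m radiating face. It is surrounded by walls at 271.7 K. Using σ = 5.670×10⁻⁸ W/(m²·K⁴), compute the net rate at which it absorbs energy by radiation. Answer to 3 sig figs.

Net gain ≈ 20.7 W

Area A = 0.599 × 0.258 = 0.154542 m².
Net radiated power P_net = εσA(T⁴ − T₀⁴) = 0.436×5.670×10⁻⁸×0.154542×(67.1⁴ − 271.7⁴).
T⁴ − T₀⁴ = 2.02717×10⁷ − 5.44952×10⁹ = -5.42925×10⁹ K⁴, so P_net = -20.7 W — negative, meaning a net gain of 20.7 W.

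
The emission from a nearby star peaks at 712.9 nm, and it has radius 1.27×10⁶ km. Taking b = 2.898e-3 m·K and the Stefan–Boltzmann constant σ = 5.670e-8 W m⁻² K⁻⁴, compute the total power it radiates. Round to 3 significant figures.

P ≈ 3.14×10²⁶ W

Wien's law: T = b/λ_max = 2.898×10⁻³/7.129×10⁻⁷ = 4065.09 K.
Surface area A = 4πR² = 4π(1.27×10⁹ m)² = 2.02683×10¹⁹ m².
Then P = σAT⁴ = 5.670×10⁻⁸×2.02683×10¹⁹×(4065.09)⁴ = 3.14×10²⁶ W.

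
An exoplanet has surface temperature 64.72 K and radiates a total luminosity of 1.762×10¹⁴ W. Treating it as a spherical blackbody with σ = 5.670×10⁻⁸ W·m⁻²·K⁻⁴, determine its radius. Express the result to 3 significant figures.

R ≈ 3.75×10⁶ m

L = 4πR²σT⁴ ⇒ R = √(L/(4πσT⁴)).
σT⁴ = 0.994803 W/m², so R = √(1.762×10¹⁴/(4π×0.994803)) = 3.75×10⁶ m.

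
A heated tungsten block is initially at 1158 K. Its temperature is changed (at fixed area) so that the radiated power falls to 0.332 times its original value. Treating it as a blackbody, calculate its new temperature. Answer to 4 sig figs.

T₂ ≈ 879.0 K

P ∝ T⁴, so T₂/T₁ = (P₂/P₁)^(1/4) = (0.332)^(1/4) = 0.759075.
T₂ = 1158 × 0.759075 = 879.0 K.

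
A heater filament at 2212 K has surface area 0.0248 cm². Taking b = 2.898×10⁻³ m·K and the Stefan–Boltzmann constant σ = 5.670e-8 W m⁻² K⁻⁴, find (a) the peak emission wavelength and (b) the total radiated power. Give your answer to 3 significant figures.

(a) λ_max = b/T = 2.898×10⁻³/2212 = 1.310×10⁻⁶ m = 1.31×10³ nm.
Area A = 0.0248 cm² = 2.48×10⁻⁶ m².
(b) P = σAT⁴ = 5.670×10⁻⁸×2.48×10⁻⁶×(2212)⁴ = 3.37 W.

λ_max ≈ 1.31×10³ nm; P ≈ 3.37 W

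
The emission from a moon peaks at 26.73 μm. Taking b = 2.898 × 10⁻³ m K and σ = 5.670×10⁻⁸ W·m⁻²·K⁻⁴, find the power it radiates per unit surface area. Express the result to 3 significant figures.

I ≈ 7.83 W/m²

Wien's law: T = b/λ_max = 2.898×10⁻³/2.673×10⁻⁵ = 108.418 K.
Then I = σT⁴ = 5.670×10⁻⁸×(108.418)⁴ = 7.83 W/m².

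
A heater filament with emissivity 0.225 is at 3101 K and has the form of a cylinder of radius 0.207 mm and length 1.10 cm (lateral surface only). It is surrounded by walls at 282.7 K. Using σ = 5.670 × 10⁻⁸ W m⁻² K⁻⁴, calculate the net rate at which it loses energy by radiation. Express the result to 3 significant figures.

Lateral area A = 2πrL = 2π×2.07×10⁻⁴×0.0110 = 1.43068×10⁻⁵ m².
Net radiated power P_net = εσA(T⁴ − T₀⁴) = 0.225×5.670×10⁻⁸×1.43068×10⁻⁵×(3101⁴ − 282.7⁴).
T⁴ − T₀⁴ = 9.24713×10¹³ − 6.38709×10⁹ = 9.24649×10¹³ K⁴, so P_net = 16.9 W.

Net loss ≈ 16.9 W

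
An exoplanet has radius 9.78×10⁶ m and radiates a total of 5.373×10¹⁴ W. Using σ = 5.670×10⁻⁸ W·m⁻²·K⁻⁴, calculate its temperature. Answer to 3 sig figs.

T ≈ 53.0 K

Surface area A = 4πR² = 4π(9.78×10⁶ m)² = 1.20195×10¹⁵ m².
P = σAT⁴ ⇒ T = (P/(σA))^(1/4) = (5.373×10¹⁴/(5.670×10⁻⁸×1.20195×10¹⁵))^(1/4) = 53.0 K.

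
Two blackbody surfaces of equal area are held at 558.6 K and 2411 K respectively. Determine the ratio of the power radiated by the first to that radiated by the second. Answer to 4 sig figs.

With equal areas, P₁/P₂ = (T₁/T₂)⁴ = (558.6/2411)⁴ = 2.881×10⁻³.

P₁/P₂ ≈ 2.881×10⁻³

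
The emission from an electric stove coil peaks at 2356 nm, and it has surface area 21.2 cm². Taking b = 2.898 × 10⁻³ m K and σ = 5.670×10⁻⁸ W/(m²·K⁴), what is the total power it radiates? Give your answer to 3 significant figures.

P ≈ 275 W

Wien's law: T = b/λ_max = 2.898×10⁻³/2.356×10⁻⁶ = 1230.05 K.
Area A = 21.2 cm² = 2.12×10⁻³ m².
Then P = σAT⁴ = 5.670×10⁻⁸×2.12×10⁻³×(1230.05)⁴ = 275 W.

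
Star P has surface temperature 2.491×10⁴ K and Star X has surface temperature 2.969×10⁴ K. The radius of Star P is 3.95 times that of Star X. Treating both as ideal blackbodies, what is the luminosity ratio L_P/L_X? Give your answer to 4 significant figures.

L ∝ R²T⁴, so L_P/L_X = (R_P/R_X)²(T_P/T_X)⁴ = (3.95)² × (2.491×10⁴/2.969×10⁴)⁴ = 15.6025 × 0.495512 = 7.731.

L_P/L_X ≈ 7.731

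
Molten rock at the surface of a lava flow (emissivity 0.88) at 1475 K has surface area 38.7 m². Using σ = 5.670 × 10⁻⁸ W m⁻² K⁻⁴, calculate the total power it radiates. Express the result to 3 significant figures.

Area A = 38.7 m².
P = εσAT⁴ = 0.88 × 5.670×10⁻⁸ × 38.7 × (1475)⁴ = 9.14×10⁶ W.

P ≈ 9.14×10⁶ W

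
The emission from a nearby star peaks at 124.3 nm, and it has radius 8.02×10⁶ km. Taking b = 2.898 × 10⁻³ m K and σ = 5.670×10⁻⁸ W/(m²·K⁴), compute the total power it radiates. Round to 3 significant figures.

P ≈ 1.35×10³¹ W

Wien's law: T = b/λ_max = 2.898×10⁻³/1.243×10⁻⁷ = 23314.6 K.
Surface area A = 4πR² = 4π(8.02×10⁹ m)² = 8.08274×10²⁰ m².
Then P = σAT⁴ = 5.670×10⁻⁸×8.08274×10²⁰×(23314.6)⁴ = 1.35×10³¹ W.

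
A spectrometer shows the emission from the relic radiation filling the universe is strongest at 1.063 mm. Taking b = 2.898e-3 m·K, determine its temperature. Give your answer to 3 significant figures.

Wien's law gives T = b/λ_max = (2.898×10⁻³ m·K)/(1.063×10⁻³ m) = 2.73 K.

T ≈ 2.73 K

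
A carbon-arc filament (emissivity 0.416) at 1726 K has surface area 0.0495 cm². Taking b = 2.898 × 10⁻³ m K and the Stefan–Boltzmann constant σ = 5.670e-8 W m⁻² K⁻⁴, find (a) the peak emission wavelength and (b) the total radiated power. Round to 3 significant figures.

(a) λ_max = b/T = 2.898×10⁻³/1726 = 1.679×10⁻⁶ m = 1.68 μm.
Area A = 0.0495 cm² = 4.95×10⁻⁶ m².
(b) P = εσAT⁴ = 0.416×5.670×10⁻⁸×4.95×10⁻⁶×(1726)⁴ = 1.04 W.

λ_max ≈ 1.68 μm; P ≈ 1.04 W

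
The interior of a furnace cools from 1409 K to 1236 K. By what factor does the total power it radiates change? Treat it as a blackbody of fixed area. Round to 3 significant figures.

P ∝ T⁴, so P₂/P₁ = (T₂/T₁)⁴ = (1236/1409)⁴ = (0.877218)⁴ = 0.592.

P₂/P₁ ≈ 0.592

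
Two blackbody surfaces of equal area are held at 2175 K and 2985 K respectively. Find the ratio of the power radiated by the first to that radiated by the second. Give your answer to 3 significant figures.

With equal areas, P₁/P₂ = (T₁/T₂)⁴ = (2175/2985)⁴ = 0.282.

P₁/P₂ ≈ 0.282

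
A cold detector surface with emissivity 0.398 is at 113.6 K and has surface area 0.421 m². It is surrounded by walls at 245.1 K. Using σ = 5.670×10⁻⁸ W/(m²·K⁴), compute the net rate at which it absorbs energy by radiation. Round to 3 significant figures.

Area A = 0.421 m².
Net radiated power P_net = εσA(T⁴ − T₀⁴) = 0.398×5.670×10⁻⁸×0.421×(113.6⁴ − 245.1⁴).
T⁴ − T₀⁴ = 1.66538×10⁸ − 3.60889×10⁹ = -3.44235×10⁹ K⁴, so P_net = -32.7 W — negative, meaning a net gain of 32.7 W.

Net gain ≈ 32.7 W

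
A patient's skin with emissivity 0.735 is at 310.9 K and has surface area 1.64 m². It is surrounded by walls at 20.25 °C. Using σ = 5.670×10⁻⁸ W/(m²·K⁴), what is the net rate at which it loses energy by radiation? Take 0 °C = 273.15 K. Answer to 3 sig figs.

Net loss ≈ 132 W

Surroundings: T = 20.25 °C + 273.15 = 293.40 K.
Area A = 1.64 m².
Net radiated power P_net = εσA(T⁴ − T₀⁴) = 0.735×5.670×10⁻⁸×1.64×(310.9⁴ − 293.40⁴).
T⁴ − T₀⁴ = 9.34293×10⁹ − 7.41038×10⁹ = 1.93255×10⁹ K⁴, so P_net = 132 W.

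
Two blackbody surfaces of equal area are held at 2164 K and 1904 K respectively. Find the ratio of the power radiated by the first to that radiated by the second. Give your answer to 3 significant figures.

P₁/P₂ ≈ 1.67

With equal areas, P₁/P₂ = (T₁/T₂)⁴ = (2164/1904)⁴ = 1.67.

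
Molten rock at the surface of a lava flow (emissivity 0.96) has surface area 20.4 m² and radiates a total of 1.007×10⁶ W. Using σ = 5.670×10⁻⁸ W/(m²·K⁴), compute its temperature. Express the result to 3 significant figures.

Area A = 20.4 m².
P = εσAT⁴ ⇒ T = (P/(εσA))^(1/4) = (1.007×10⁶/(0.96×5.670×10⁻⁸×20.4))^(1/4) = 976 K.

T ≈ 976 K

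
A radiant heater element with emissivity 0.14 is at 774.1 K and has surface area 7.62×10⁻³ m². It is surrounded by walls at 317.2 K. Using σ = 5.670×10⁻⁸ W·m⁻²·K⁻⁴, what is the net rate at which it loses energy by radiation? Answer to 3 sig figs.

Area A = 7.62×10⁻³ m².
Net radiated power P_net = εσA(T⁴ − T₀⁴) = 0.14×5.670×10⁻⁸×7.62×10⁻³×(774.1⁴ − 317.2⁴).
T⁴ − T₀⁴ = 3.59078×10¹¹ − 1.01235×10¹⁰ = 3.48954×10¹¹ K⁴, so P_net = 21.1 W.

Net loss ≈ 21.1 W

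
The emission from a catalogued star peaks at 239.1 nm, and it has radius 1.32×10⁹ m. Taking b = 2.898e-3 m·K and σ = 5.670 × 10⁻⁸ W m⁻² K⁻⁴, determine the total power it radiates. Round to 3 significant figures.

Wien's law: T = b/λ_max = 2.898×10⁻³/2.391×10⁻⁷ = 12120.5 K.
Surface area A = 4πR² = 4π(1.32×10⁹ m)² = 2.18956×10¹⁹ m².
Then P = σAT⁴ = 5.670×10⁻⁸×2.18956×10¹⁹×(12120.5)⁴ = 2.68×10²⁸ W.

P ≈ 2.68×10²⁸ W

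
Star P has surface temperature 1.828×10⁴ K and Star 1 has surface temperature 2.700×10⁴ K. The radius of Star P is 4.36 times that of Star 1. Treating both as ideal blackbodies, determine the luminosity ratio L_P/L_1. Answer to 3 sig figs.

L ∝ R²T⁴, so L_P/L_1 = (R_P/R_1)²(T_P/T_1)⁴ = (4.36)² × (1.828×10⁴/2.700×10⁴)⁴ = 19.0096 × 0.210111 = 3.99.

L_P/L_1 ≈ 3.99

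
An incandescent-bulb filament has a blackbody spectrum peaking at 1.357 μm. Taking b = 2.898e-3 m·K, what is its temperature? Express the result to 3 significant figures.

T ≈ 2.14×10³ K

Wien's law gives T = b/λ_max = (2.898×10⁻³ m·K)/(1.357×10⁻⁶ m) = 2.14×10³ K.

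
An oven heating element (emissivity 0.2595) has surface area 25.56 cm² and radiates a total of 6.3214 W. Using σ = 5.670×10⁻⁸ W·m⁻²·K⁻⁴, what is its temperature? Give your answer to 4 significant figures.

Area A = 25.56 cm² = 2.556×10⁻³ m².
P = εσAT⁴ ⇒ T = (P/(εσA))^(1/4) = (6.3214/(0.2595×5.670×10⁻⁸×2.556×10⁻³))^(1/4) = 640.3 K.

T ≈ 640.3 K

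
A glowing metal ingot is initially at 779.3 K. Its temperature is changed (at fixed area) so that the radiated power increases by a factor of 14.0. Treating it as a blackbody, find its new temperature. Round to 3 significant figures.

T₂ ≈ 1.51×10³ K

P ∝ T⁴, so T₂/T₁ = (P₂/P₁)^(1/4) = (14.0)^(1/4) = 1.93434.
T₂ = 779.3 × 1.93434 = 1.51×10³ K.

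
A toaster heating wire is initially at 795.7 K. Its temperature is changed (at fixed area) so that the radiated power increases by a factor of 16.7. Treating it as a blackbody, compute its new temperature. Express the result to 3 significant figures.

T₂ ≈ 1.61×10³ K

P ∝ T⁴, so T₂/T₁ = (P₂/P₁)^(1/4) = (16.7)^(1/4) = 2.02153.
T₂ = 795.7 × 2.02153 = 1.61×10³ K.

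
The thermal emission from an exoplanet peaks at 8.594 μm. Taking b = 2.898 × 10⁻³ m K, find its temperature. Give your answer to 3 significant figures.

T ≈ 337 K

Wien's law gives T = b/λ_max = (2.898×10⁻³ m·K)/(8.594×10⁻⁶ m) = 337 K.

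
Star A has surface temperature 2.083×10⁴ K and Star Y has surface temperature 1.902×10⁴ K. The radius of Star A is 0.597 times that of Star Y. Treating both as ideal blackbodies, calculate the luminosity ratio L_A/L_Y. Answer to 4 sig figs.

L_A/L_Y ≈ 0.5127

L ∝ R²T⁴, so L_A/L_Y = (R_A/R_Y)²(T_A/T_Y)⁴ = (0.597)² × (2.083×10⁴/1.902×10⁴)⁴ = 0.356409 × 1.43852 = 0.5127.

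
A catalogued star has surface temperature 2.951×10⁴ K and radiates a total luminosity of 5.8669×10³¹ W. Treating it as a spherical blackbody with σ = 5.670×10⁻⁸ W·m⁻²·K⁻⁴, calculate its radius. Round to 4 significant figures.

L = 4πR²σT⁴ ⇒ R = √(L/(4πσT⁴)).
σT⁴ = 4.29992×10¹⁰ W/m², so R = √(5.8669×10³¹/(4π×4.29992×10¹⁰)) = 1.042×10¹⁰ m.

R ≈ 1.042×10¹⁰ m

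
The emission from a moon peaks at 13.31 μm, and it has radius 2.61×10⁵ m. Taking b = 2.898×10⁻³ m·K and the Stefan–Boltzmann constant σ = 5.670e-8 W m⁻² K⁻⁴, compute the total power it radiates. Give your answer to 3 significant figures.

Wien's law: T = b/λ_max = 2.898×10⁻³/1.331×10⁻⁵ = 217.731 K.
Surface area A = 4πR² = 4π(2.61×10⁵ m)² = 8.56034×10¹¹ m².
Then P = σAT⁴ = 5.670×10⁻⁸×8.56034×10¹¹×(217.731)⁴ = 1.09×10¹⁴ W.

P ≈ 1.09×10¹⁴ W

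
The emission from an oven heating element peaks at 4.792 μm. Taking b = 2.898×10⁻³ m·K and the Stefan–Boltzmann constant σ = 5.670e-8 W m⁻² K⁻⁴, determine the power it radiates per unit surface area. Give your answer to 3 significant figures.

I ≈ 7.58×10³ W/m²

Wien's law: T = b/λ_max = 2.898×10⁻³/4.792×10⁻⁶ = 604.758 K.
Then I = σT⁴ = 5.670×10⁻⁸×(604.758)⁴ = 7.58×10³ W/m².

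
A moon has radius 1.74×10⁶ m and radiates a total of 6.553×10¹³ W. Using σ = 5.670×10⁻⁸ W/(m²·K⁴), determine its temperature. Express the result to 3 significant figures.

T ≈ 74.2 K

Surface area A = 4πR² = 4π(1.74×10⁶ m)² = 3.80459×10¹³ m².
P = σAT⁴ ⇒ T = (P/(σA))^(1/4) = (6.553×10¹³/(5.670×10⁻⁸×3.80459×10¹³))^(1/4) = 74.2 K.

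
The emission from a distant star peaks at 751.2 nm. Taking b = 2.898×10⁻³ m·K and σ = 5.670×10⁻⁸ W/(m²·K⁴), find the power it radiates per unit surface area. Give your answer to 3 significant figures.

I ≈ 1.26×10⁷ W/m²

Wien's law: T = b/λ_max = 2.898×10⁻³/7.512×10⁻⁷ = 3857.83 K.
Then I = σT⁴ = 5.670×10⁻⁸×(3857.83)⁴ = 1.26×10⁷ W/m².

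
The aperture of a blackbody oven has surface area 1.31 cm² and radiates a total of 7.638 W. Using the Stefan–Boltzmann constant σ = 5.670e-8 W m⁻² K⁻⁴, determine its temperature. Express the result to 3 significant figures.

T ≈ 1.01×10³ K

Area A = 1.31 cm² = 1.31×10⁻⁴ m².
P = σAT⁴ ⇒ T = (P/(σA))^(1/4) = (7.638/(5.670×10⁻⁸×1.31×10⁻⁴))^(1/4) = 1.01×10³ K.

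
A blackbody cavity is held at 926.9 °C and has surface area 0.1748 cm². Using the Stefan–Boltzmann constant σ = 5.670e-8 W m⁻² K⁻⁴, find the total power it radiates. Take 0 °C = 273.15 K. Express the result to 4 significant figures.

T = 926.9 °C + 273.15 = 1200.05 K.
Area A = 0.1748 cm² = 1.748×10⁻⁵ m².
P = σAT⁴ = 5.670×10⁻⁸ × 1.748×10⁻⁵ × (1200.05)⁴ = 2.056 W.

P ≈ 2.056 W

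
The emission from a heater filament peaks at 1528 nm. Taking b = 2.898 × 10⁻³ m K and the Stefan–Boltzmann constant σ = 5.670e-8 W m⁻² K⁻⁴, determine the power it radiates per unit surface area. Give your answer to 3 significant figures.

I ≈ 7.34×10⁵ W/m²

Wien's law: T = b/λ_max = 2.898×10⁻³/1.528×10⁻⁶ = 1896.60 K.
Then I = σT⁴ = 5.670×10⁻⁸×(1896.60)⁴ = 7.34×10⁵ W/m².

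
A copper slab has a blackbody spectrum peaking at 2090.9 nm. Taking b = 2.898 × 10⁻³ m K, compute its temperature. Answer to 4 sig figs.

T ≈ 1386 K

Wien's law gives T = b/λ_max = (2.898×10⁻³ m·K)/(2.0909×10⁻⁶ m) = 1386 K.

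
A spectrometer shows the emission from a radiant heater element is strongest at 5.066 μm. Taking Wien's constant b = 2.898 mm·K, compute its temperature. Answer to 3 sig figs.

Wien's law gives T = b/λ_max = (2.898×10⁻³ m·K)/(5.066×10⁻⁶ m) = 572 K.

T ≈ 572 K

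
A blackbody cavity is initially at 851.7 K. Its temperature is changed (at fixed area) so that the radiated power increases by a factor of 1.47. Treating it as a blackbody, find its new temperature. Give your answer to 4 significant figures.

T₂ ≈ 937.8 K

P ∝ T⁴, so T₂/T₁ = (P₂/P₁)^(1/4) = (1.47)^(1/4) = 1.10111.
T₂ = 851.7 × 1.10111 = 937.8 K.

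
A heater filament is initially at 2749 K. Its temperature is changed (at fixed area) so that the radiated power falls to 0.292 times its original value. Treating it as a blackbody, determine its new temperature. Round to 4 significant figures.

P ∝ T⁴, so T₂/T₁ = (P₂/P₁)^(1/4) = (0.292)^(1/4) = 0.735099.
T₂ = 2749 × 0.735099 = 2021 K.

T₂ ≈ 2021 K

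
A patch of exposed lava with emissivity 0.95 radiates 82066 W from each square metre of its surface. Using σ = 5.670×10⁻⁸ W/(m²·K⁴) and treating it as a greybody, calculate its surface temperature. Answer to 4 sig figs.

T ≈ 1111 K

I = εσT⁴, so T = (I/εσ)^(1/4) = (82066/(0.95×5.670×10⁻⁸))^(1/4) = 1111 K.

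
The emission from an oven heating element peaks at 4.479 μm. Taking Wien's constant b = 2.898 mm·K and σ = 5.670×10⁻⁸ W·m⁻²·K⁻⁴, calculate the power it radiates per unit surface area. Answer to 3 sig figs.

I ≈ 9.94×10³ W/m²

Wien's law: T = b/λ_max = 2.898×10⁻³/4.479×10⁻⁶ = 647.019 K.
Then I = σT⁴ = 5.670×10⁻⁸×(647.019)⁴ = 9.94×10³ W/m².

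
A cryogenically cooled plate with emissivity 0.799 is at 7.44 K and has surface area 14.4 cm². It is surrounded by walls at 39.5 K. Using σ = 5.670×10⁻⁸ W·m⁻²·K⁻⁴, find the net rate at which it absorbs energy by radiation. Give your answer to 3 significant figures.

Area A = 14.4 cm² = 1.44×10⁻³ m².
Net radiated power P_net = εσA(T⁴ − T₀⁴) = 0.799×5.670×10⁻⁸×1.44×10⁻³×(7.44⁴ − 39.5⁴).
T⁴ − T₀⁴ = 3064.02 − 2.43438×10⁶ = -2.43132×10⁶ K⁴, so P_net = -1.59×10⁻⁴ W — negative, meaning a net gain of 1.59×10⁻⁴ W.

Net gain ≈ 1.59×10⁻⁴ W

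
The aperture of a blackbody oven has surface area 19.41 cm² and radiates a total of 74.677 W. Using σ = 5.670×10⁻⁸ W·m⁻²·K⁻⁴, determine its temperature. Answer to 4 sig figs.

Area A = 19.41 cm² = 1.941×10⁻³ m².
P = σAT⁴ ⇒ T = (P/(σA))^(1/4) = (74.677/(5.670×10⁻⁸×1.941×10⁻³))^(1/4) = 907.6 K.

T ≈ 907.6 K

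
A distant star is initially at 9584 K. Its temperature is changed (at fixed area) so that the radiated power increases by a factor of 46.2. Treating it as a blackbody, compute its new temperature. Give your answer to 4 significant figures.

P ∝ T⁴, so T₂/T₁ = (P₂/P₁)^(1/4) = (46.2)^(1/4) = 2.60712.
T₂ = 9584 × 2.60712 = 2.499×10⁴ K.

T₂ ≈ 2.499×10⁴ K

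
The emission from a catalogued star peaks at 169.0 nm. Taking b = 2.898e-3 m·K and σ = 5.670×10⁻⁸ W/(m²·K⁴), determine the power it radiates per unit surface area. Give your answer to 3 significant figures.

Wien's law: T = b/λ_max = 2.898×10⁻³/1.690×10⁻⁷ = 17147.9 K.
Then I = σT⁴ = 5.670×10⁻⁸×(17147.9)⁴ = 4.90×10⁹ W/m².

I ≈ 4.90×10⁹ W/m²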